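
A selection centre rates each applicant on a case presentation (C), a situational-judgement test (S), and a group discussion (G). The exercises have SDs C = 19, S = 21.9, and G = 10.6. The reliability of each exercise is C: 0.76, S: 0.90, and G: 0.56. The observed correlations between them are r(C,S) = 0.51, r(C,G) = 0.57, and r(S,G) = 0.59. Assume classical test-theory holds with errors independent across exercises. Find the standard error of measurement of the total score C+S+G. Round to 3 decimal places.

Var(total) = 952.97 + 927.943 = 1880.91.
True-score variance = 768.931 + 927.943 = 1696.87, so reliability = 0.9022.
Error variance = 1880.91 − 1696.87 = 184.039; SEM = √184.039 = 13.566.

13.566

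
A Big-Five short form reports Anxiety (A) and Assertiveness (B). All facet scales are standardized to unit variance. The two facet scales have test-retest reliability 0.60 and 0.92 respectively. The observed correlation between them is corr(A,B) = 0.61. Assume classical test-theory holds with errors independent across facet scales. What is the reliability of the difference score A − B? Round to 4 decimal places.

Var(A−B) = 1 + 1 − 2·0.61 = 2 − 1.22 = 0.78.
With uncorrelated errors the cross-covariances are all true-score covariance, so they carry over unchanged; only the diagonal terms shrink to ρᵢσᵢ².
True-score variance = [0.60 + 0.92] − 1.22 = 1.52 − 1.22 = 0.3.
Reliability = 0.3 / 0.78 = 0.3846.

0.3846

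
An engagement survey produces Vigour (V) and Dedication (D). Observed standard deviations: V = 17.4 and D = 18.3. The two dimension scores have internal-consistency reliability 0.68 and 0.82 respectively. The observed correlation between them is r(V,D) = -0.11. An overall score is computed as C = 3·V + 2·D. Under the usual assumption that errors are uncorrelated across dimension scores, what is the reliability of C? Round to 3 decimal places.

Var(C) = 3²·17.4² + 2²·18.3² + 2·[6·17.4·18.3·(-0.11)] = 4064.4 − 420.314 = 3644.09.
With uncorrelated errors the cross-covariances are all true-score covariance, so they carry over unchanged; only the diagonal terms shrink to ρᵢσᵢ².
True-score variance = [3²·17.4²·0.68 + 2²·18.3²·0.82] − 420.314 = 2951.33 − 420.314 = 2531.02.
Reliability = 2531.02 / 3644.09 = 0.695.

0.695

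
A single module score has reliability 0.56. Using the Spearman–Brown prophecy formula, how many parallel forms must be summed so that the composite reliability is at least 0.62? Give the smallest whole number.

2

k ≥ ρ*(1−ρ₁)/(ρ₁(1−ρ*)) = 0.62·0.44 / (0.56·0.38) = 1.282.
Smallest integer k = 2.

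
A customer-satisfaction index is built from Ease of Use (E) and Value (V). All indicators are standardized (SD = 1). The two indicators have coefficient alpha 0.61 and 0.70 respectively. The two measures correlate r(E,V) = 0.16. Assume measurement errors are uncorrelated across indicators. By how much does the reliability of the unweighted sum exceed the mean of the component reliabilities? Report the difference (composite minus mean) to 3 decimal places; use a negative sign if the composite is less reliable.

Var(sum) = 2 + 0.32 = 2.32; true-score variance = 1.31 + 0.32 = 1.63; composite reliability = 0.7026.
Mean component reliability = 0.6550.
Difference = 0.7026 − 0.6550 = 0.048.

0.048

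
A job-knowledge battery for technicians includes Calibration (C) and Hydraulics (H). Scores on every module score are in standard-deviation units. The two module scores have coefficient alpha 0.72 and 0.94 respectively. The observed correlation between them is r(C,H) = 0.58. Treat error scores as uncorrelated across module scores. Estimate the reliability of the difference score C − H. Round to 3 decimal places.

0.595

Var(C−H) = 1 + 1 − 2·0.58 = 2 − 1.16 = 0.84.
Under uncorrelated errors the observed covariances equal the true-score covariances, so only the own-variance terms attenuate.
True-score variance = [0.72 + 0.94] − 1.16 = 1.66 − 1.16 = 0.5.
Reliability = 0.5 / 0.84 = 0.595.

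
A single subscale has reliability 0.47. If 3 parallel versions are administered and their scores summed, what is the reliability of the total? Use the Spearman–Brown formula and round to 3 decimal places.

ρ_k = kρ / (1 + (k−1)ρ) = 3·0.47 / (1 + 2·0.47) = 1.410 / 1.940 = 0.727.

0.727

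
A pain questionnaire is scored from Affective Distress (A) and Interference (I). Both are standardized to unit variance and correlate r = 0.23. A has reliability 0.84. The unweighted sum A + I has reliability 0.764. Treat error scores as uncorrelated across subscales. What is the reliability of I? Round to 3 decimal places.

Var(A+I) = 2 + 2·0.23 = 2.460.
True-score variance = ρ_A + ρ_I + 2·0.23, so 0.764 = (0.84 + ρ_I + 0.46) / 2.460.
ρ_I = 0.764·2.460 − 0.84 − 0.46 = 0.579.

0.579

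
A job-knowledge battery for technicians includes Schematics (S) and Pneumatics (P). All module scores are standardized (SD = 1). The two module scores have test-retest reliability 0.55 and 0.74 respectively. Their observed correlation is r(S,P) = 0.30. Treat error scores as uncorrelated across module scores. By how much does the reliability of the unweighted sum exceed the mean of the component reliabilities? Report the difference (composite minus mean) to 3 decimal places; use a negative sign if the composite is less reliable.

0.082

Var(sum) = 2 + 0.6 = 2.6; true-score variance = 1.29 + 0.6 = 1.89; composite reliability = 0.7269.
Mean component reliability = 0.6450.
Difference = 0.7269 − 0.6450 = 0.082.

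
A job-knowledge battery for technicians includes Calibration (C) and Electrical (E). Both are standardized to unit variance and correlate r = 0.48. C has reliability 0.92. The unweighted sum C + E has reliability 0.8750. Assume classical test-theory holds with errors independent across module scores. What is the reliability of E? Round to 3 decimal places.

0.710

Var(C+E) = 2 + 2·0.48 = 2.960.
True-score variance = ρ_C + ρ_E + 2·0.48, so 0.8750 = (0.92 + ρ_E + 0.96) / 2.960.
ρ_E = 0.8750·2.960 − 0.92 − 0.96 = 0.710.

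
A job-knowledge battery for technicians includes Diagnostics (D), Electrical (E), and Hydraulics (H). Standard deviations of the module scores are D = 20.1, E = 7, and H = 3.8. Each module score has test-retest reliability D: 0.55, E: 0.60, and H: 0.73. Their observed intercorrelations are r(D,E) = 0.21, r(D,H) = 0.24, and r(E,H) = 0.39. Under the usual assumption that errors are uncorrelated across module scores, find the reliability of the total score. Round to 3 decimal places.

0.648

Var(D+E+H) = 20.1² + 7² + 3.8² + 2·[20.1·7·0.21 + 20.1·3.8·0.24 + 7·3.8·0.39] = 467.45 + 116.504 = 583.954.
Because errors are independent across components, Cov(Tᵢ,Tⱼ) = Cov(Xᵢ,Xⱼ); the off-diagonal part of the true-score variance is the same as above.
True-score variance = [20.1²·0.55 + 7²·0.60 + 3.8²·0.73] + 116.504 = 262.147 + 116.504 = 378.651.
Reliability = 378.651 / 583.954 = 0.648.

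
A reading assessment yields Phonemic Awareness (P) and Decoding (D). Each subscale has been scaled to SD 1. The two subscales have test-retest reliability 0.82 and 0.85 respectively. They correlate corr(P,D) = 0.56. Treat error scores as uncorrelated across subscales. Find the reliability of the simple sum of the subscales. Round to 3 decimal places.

Var(P+D) = 2 + 2·[0.56] = 2 + 1.12 = 3.12.
Under uncorrelated errors the observed covariances equal the true-score covariances, so only the own-variance terms attenuate.
True-score variance = [0.82 + 0.85] + 1.12 = 1.67 + 1.12 = 2.79.
Reliability = 2.79 / 3.12 = 0.894.

0.894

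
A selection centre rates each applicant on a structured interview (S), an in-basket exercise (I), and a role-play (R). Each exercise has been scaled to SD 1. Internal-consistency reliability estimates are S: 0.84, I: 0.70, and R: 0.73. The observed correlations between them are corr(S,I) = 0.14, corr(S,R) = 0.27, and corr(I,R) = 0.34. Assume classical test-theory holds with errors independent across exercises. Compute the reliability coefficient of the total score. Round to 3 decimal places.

0.838

Var(S+I+R) = 3 + 2·[0.14 + 0.27 + 0.34] = 3 + 1.5 = 4.5.
Because errors are independent across components, Cov(Tᵢ,Tⱼ) = Cov(Xᵢ,Xⱼ); the off-diagonal part of the true-score variance is the same as above.
True-score variance = [0.84 + 0.70 + 0.73] + 1.5 = 2.27 + 1.5 = 3.77.
Reliability = 3.77 / 4.5 = 0.838.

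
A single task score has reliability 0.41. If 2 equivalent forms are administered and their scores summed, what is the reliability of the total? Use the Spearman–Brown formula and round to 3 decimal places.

ρ_k = kρ / (1 + (k−1)ρ) = 2·0.41 / (1 + 1·0.41) = 0.820 / 1.410 = 0.582.

0.582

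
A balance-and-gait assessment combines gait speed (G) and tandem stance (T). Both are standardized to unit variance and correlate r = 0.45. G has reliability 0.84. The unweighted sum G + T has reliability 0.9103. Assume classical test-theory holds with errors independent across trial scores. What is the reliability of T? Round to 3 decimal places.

Var(G+T) = 2 + 2·0.45 = 2.900.
True-score variance = ρ_G + ρ_T + 2·0.45, so 0.9103 = (0.84 + ρ_T + 0.90) / 2.900.
ρ_T = 0.9103·2.900 − 0.84 − 0.90 = 0.900.

0.900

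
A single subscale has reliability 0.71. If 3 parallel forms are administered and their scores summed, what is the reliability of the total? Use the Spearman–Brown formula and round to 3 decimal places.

ρ_k = kρ / (1 + (k−1)ρ) = 3·0.71 / (1 + 2·0.71) = 2.130 / 2.420 = 0.880.

0.880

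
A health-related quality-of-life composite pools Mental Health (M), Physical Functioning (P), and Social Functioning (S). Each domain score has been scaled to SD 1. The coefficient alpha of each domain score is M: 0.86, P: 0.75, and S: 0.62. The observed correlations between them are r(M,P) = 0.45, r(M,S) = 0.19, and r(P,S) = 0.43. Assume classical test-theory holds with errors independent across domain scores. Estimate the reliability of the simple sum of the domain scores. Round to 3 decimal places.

Var(M+P+S) = 3 + 2·[0.45 + 0.19 + 0.43] = 3 + 2.14 = 5.14.
Under uncorrelated errors the observed covariances equal the true-score covariances, so only the own-variance terms attenuate.
True-score variance = [0.86 + 0.75 + 0.62] + 2.14 = 2.23 + 2.14 = 4.37.
Reliability = 4.37 / 5.14 = 0.850.

0.850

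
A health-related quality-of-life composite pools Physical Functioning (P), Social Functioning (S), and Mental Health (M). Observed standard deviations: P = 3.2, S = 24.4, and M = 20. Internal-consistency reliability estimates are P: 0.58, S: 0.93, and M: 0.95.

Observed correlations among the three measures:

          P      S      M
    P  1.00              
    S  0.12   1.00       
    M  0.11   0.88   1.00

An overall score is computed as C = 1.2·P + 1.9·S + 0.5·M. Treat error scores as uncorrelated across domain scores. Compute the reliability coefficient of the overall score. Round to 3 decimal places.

0.948

Var(C) = 1.2²·3.2² + 1.9²·24.4² + 0.5²·20² + 2·[2.28·3.2·24.4·0.12 + 0.6·3.2·20·0.11 + 0.95·24.4·20·0.88] = 2264 + 867.109 = 3131.1.
With uncorrelated errors the cross-covariances are all true-score covariance, so they carry over unchanged; only the diagonal terms shrink to ρᵢσᵢ².
True-score variance = [1.2²·3.2²·0.58 + 1.9²·24.4²·0.93 + 0.5²·20²·0.95] + 867.109 = 2102.35 + 867.109 = 2969.46.
Reliability = 2969.46 / 3131.1 = 0.948.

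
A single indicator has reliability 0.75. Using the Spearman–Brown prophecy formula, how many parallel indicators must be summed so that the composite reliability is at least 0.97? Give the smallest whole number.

k ≥ ρ*(1−ρ₁)/(ρ₁(1−ρ*)) = 0.97·0.25 / (0.75·0.03) = 10.778.
Smallest integer k = 11.

11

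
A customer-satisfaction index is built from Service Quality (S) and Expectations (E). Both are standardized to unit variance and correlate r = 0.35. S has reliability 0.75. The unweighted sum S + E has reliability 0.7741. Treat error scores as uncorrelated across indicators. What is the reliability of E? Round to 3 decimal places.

Var(S+E) = 2 + 2·0.35 = 2.700.
True-score variance = ρ_S + ρ_E + 2·0.35, so 0.7741 = (0.75 + ρ_E + 0.70) / 2.700.
ρ_E = 0.7741·2.700 − 0.75 − 0.70 = 0.640.

0.640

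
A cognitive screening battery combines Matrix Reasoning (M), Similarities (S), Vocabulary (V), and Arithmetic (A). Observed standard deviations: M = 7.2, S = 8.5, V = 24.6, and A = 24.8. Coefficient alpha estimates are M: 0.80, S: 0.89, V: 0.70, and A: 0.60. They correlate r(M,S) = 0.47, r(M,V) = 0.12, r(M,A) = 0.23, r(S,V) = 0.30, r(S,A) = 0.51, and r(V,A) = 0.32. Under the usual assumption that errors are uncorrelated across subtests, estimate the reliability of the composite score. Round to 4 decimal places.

0.8025

Var(M+S+V+A) = 7.2² + 8.5² + 24.6² + 24.8² + 2·[7.2·8.5·0.47 + 7.2·24.6·0.12 + 7.2·24.8·0.23 + 8.5·24.6·0.30 + 8.5·24.8·0.51 + 24.6·24.8·0.32] = 1344.29 + 913.102 = 2257.39.
Because errors are independent across components, Cov(Tᵢ,Tⱼ) = Cov(Xᵢ,Xⱼ); the off-diagonal part of the true-score variance is the same as above.
True-score variance = [7.2²·0.80 + 8.5²·0.89 + 24.6²·0.70 + 24.8²·0.60] + 913.102 = 898.411 + 913.102 = 1811.51.
Reliability = 1811.51 / 2257.39 = 0.8025.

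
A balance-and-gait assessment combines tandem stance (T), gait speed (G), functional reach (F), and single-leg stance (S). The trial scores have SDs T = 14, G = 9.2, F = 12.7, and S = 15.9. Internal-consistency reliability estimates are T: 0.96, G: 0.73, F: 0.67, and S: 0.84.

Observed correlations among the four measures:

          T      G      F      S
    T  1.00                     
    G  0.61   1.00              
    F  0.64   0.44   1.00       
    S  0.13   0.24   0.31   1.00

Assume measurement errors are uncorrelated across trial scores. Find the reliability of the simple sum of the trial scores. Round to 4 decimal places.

0.9134

Var(T+G+F+S) = 14² + 9.2² + 12.7² + 15.9² + 2·[14·9.2·0.61 + 14·12.7·0.64 + 14·15.9·0.13 + 9.2·12.7·0.44 + 9.2·15.9·0.24 + 12.7·15.9·0.31] = 694.74 + 740.826 = 1435.57.
With uncorrelated errors the cross-covariances are all true-score covariance, so they carry over unchanged; only the diagonal terms shrink to ρᵢσᵢ².
True-score variance = [14²·0.96 + 9.2²·0.73 + 12.7²·0.67 + 15.9²·0.84] + 740.826 = 570.372 + 740.826 = 1311.2.
Reliability = 1311.2 / 1435.57 = 0.9134.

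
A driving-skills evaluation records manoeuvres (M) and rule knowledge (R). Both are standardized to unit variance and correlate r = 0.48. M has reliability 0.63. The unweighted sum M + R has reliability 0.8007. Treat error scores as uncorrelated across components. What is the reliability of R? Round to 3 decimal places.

Var(M+R) = 2 + 2·0.48 = 2.960.
True-score variance = ρ_M + ρ_R + 2·0.48, so 0.8007 = (0.63 + ρ_R + 0.96) / 2.960.
ρ_R = 0.8007·2.960 − 0.63 − 0.96 = 0.780.

0.780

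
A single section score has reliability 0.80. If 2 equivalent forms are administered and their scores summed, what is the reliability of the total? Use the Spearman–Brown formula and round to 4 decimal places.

0.8889

ρ_k = kρ / (1 + (k−1)ρ) = 2·0.80 / (1 + 1·0.80) = 1.600 / 1.800 = 0.8889.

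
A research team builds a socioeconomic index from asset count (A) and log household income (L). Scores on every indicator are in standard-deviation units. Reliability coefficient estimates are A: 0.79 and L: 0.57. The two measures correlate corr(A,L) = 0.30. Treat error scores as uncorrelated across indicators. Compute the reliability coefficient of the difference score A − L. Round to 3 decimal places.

Var(A−L) = 1 + 1 − 2·0.30 = 2 − 0.6 = 1.4.
Under uncorrelated errors the observed covariances equal the true-score covariances, so only the own-variance terms attenuate.
True-score variance = [0.79 + 0.57] − 0.6 = 1.36 − 0.6 = 0.76.
Reliability = 0.76 / 1.4 = 0.543.

0.543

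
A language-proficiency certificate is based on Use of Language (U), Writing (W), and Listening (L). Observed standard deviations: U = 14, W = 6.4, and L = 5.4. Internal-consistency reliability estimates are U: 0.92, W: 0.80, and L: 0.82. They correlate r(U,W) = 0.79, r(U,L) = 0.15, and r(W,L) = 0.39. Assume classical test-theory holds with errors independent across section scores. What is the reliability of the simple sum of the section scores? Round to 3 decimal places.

Var(U+W+L) = 14² + 6.4² + 5.4² + 2·[14·6.4·0.79 + 14·5.4·0.15 + 6.4·5.4·0.39] = 266.12 + 191.205 = 457.325.
Because errors are independent across components, Cov(Tᵢ,Tⱼ) = Cov(Xᵢ,Xⱼ); the off-diagonal part of the true-score variance is the same as above.
True-score variance = [14²·0.92 + 6.4²·0.80 + 5.4²·0.82] + 191.205 = 236.999 + 191.205 = 428.204.
Reliability = 428.204 / 457.325 = 0.936.

0.936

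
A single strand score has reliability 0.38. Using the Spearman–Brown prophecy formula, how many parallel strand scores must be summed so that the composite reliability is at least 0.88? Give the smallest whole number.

k ≥ ρ*(1−ρ₁)/(ρ₁(1−ρ*)) = 0.88·0.62 / (0.38·0.12) = 11.965.
Smallest integer k = 12.

12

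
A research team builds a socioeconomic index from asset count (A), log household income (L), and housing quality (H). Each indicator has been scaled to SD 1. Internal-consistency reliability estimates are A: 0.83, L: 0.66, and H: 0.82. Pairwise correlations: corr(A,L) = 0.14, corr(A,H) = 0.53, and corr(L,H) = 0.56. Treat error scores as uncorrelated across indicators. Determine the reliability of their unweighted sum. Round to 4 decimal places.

0.8736

Var(A+L+H) = 3 + 2·[0.14 + 0.53 + 0.56] = 3 + 2.46 = 5.46.
Under uncorrelated errors the observed covariances equal the true-score covariances, so only the own-variance terms attenuate.
True-score variance = [0.83 + 0.66 + 0.82] + 2.46 = 2.31 + 2.46 = 4.77.
Reliability = 4.77 / 5.46 = 0.8736.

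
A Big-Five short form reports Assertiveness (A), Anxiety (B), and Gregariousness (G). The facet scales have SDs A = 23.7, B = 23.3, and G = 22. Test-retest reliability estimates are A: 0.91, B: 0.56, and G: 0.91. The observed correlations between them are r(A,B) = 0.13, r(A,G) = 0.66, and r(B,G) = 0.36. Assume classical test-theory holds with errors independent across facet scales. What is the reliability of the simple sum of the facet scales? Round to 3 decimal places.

Var(A+B+G) = 23.7² + 23.3² + 22² + 2·[23.7·23.3·0.13 + 23.7·22·0.66 + 23.3·22·0.36] = 1588.58 + 1200.89 = 2789.47.
Under uncorrelated errors the observed covariances equal the true-score covariances, so only the own-variance terms attenuate.
True-score variance = [23.7²·0.91 + 23.3²·0.56 + 22²·0.91] + 1200.89 = 1255.6 + 1200.89 = 2456.49.
Reliability = 2456.49 / 2789.47 = 0.881.

0.881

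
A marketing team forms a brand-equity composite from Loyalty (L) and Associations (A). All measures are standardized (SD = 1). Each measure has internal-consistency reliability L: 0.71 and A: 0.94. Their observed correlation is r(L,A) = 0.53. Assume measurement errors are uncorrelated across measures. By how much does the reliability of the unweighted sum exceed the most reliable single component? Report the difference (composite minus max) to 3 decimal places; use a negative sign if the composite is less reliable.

-0.054

Var(sum) = 2 + 1.06 = 3.06; true-score variance = 1.65 + 1.06 = 2.71; composite reliability = 0.8856.
Max component reliability = 0.9400.
Difference = 0.8856 − 0.9400 = -0.054.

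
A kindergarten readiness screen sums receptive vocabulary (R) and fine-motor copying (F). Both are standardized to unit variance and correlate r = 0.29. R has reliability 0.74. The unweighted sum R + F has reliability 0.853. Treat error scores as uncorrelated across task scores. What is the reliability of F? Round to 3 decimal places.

Var(R+F) = 2 + 2·0.29 = 2.580.
True-score variance = ρ_R + ρ_F + 2·0.29, so 0.853 = (0.74 + ρ_F + 0.58) / 2.580.
ρ_F = 0.853·2.580 − 0.74 − 0.58 = 0.881.

0.881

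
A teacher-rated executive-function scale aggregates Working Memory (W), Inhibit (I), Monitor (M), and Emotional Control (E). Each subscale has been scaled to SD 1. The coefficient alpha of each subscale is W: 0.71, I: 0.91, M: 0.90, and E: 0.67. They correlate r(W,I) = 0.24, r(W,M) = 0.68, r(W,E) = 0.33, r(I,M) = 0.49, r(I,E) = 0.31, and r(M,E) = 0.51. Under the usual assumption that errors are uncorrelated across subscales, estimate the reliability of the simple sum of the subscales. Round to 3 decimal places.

Var(W+I+M+E) = 4 + 2·[0.24 + 0.68 + 0.33 + 0.49 + 0.31 + 0.51] = 4 + 5.12 = 9.12.
Under uncorrelated errors the observed covariances equal the true-score covariances, so only the own-variance terms attenuate.
True-score variance = [0.71 + 0.91 + 0.90 + 0.67] + 5.12 = 3.19 + 5.12 = 8.31.
Reliability = 8.31 / 9.12 = 0.911.

0.911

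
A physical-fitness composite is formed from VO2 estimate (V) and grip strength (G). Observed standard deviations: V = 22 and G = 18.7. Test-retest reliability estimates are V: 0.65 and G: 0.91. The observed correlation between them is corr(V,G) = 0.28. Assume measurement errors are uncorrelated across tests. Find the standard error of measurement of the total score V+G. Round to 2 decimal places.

Var(total) = 833.69 + 230.384 = 1064.07.
True-score variance = 632.818 + 230.384 = 863.202, so reliability = 0.8112.
Error variance = 1064.07 − 863.202 = 200.872; SEM = √200.872 = 14.17.

14.17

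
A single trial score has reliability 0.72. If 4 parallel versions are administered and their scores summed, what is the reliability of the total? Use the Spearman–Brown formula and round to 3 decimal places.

0.911

ρ_k = kρ / (1 + (k−1)ρ) = 4·0.72 / (1 + 3·0.72) = 2.880 / 3.160 = 0.911.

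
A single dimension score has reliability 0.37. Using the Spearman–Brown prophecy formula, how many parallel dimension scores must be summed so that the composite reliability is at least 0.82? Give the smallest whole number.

8

k ≥ ρ*(1−ρ₁)/(ρ₁(1−ρ*)) = 0.82·0.63 / (0.37·0.18) = 7.757.
Smallest integer k = 8.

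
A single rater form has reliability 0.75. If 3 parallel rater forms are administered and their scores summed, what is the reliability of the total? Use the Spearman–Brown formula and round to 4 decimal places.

ρ_k = kρ / (1 + (k−1)ρ) = 3·0.75 / (1 + 2·0.75) = 2.250 / 2.500 = 0.9000.

0.9000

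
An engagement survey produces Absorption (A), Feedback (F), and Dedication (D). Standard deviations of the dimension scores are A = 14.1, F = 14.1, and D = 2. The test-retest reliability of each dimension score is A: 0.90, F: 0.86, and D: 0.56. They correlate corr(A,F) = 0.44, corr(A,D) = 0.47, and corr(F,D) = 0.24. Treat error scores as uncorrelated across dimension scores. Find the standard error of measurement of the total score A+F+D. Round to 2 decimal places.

7.03

Var(total) = 401.62 + 214.997 = 616.617.
True-score variance = 352.146 + 214.997 = 567.142, so reliability = 0.9198.
Error variance = 616.617 − 567.142 = 49.4744; SEM = √49.4744 = 7.03.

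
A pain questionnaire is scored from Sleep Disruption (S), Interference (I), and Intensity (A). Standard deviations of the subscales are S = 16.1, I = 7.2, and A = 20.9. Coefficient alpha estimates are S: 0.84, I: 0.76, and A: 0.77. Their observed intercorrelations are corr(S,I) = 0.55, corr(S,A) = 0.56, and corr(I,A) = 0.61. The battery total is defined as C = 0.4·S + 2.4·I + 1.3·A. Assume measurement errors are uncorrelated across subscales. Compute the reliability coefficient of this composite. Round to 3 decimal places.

0.874

Var(C) = 0.4²·16.1² + 2.4²·7.2² + 1.3²·20.9² + 2·[0.96·16.1·7.2·0.55 + 0.52·16.1·20.9·0.56 + 3.12·7.2·20.9·0.61] = 1078.28 + 891.17 = 1969.45.
Because errors are independent across components, Cov(Tᵢ,Tⱼ) = Cov(Xᵢ,Xⱼ); the off-diagonal part of the true-score variance is the same as above.
True-score variance = [0.4²·16.1²·0.84 + 2.4²·7.2²·0.76 + 1.3²·20.9²·0.77] + 891.17 = 830.193 + 891.17 = 1721.36.
Reliability = 1721.36 / 1969.45 = 0.874.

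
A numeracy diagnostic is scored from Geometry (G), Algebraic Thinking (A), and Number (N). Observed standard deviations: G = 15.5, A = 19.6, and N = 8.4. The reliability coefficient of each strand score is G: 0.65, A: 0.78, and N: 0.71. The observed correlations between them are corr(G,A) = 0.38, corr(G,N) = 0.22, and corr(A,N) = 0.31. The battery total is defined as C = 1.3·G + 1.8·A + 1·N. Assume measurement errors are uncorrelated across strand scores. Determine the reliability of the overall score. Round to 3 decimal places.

0.827

Var(C) = 1.3²·15.5² + 1.8²·19.6² + 8.4² + 2·[2.34·15.5·19.6·0.38 + 1.3·15.5·8.4·0.22 + 1.8·19.6·8.4·0.31] = 1721.26 + 798.491 = 2519.75.
Under uncorrelated errors the observed covariances equal the true-score covariances, so only the own-variance terms attenuate.
True-score variance = [1.3²·15.5²·0.65 + 1.8²·19.6²·0.78 + 8.4²·0.71] + 798.491 = 1284.86 + 798.491 = 2083.35.
Reliability = 2083.35 / 2519.75 = 0.827.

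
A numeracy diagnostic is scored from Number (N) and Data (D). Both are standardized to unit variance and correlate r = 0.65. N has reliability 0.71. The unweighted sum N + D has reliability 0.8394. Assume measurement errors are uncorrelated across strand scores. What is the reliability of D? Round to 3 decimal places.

Var(N+D) = 2 + 2·0.65 = 3.300.
True-score variance = ρ_N + ρ_D + 2·0.65, so 0.8394 = (0.71 + ρ_D + 1.30) / 3.300.
ρ_D = 0.8394·3.300 − 0.71 − 1.30 = 0.760.

0.760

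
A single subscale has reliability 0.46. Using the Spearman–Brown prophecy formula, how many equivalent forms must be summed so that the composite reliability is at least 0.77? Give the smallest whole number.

k ≥ ρ*(1−ρ₁)/(ρ₁(1−ρ*)) = 0.77·0.54 / (0.46·0.23) = 3.930.
Smallest integer k = 4.

4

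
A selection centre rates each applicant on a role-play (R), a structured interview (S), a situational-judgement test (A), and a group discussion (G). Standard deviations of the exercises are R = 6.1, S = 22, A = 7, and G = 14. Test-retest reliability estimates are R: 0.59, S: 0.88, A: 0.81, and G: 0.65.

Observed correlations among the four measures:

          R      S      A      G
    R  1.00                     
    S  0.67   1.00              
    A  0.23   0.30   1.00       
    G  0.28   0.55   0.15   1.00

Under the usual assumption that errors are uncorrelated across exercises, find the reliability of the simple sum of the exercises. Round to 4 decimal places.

Var(R+S+A+G) = 6.1² + 22² + 7² + 14² + 2·[6.1·22·0.67 + 6.1·7·0.23 + 6.1·14·0.28 + 22·7·0.30 + 22·14·0.55 + 7·14·0.15] = 766.21 + 707.894 = 1474.1.
With uncorrelated errors the cross-covariances are all true-score covariance, so they carry over unchanged; only the diagonal terms shrink to ρᵢσᵢ².
True-score variance = [6.1²·0.59 + 22²·0.88 + 7²·0.81 + 14²·0.65] + 707.894 = 614.964 + 707.894 = 1322.86.
Reliability = 1322.86 / 1474.1 = 0.8974.

0.8974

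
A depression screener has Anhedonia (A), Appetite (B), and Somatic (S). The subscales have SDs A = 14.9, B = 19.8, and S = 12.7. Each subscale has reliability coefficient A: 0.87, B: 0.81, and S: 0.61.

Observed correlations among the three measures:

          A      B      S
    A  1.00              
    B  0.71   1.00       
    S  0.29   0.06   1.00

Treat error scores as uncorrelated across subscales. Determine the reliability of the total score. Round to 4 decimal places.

0.8754

Var(A+B+S) = 14.9² + 19.8² + 12.7² + 2·[14.9·19.8·0.71 + 14.9·12.7·0.29 + 19.8·12.7·0.06] = 775.34 + 558.857 = 1334.2.
With uncorrelated errors the cross-covariances are all true-score covariance, so they carry over unchanged; only the diagonal terms shrink to ρᵢσᵢ².
True-score variance = [14.9²·0.87 + 19.8²·0.81 + 12.7²·0.61] + 558.857 = 609.088 + 558.857 = 1167.95.
Reliability = 1167.95 / 1334.2 = 0.8754.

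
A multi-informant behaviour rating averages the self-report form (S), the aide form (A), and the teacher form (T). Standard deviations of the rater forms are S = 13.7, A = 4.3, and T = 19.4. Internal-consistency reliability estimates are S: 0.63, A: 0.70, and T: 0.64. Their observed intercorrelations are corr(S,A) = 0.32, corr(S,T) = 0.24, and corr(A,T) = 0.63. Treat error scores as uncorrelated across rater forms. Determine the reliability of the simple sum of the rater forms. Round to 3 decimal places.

0.753

Var(S+A+T) = 13.7² + 4.3² + 19.4² + 2·[13.7·4.3·0.32 + 13.7·19.4·0.24 + 4.3·19.4·0.63] = 582.54 + 270.386 = 852.926.
With uncorrelated errors the cross-covariances are all true-score covariance, so they carry over unchanged; only the diagonal terms shrink to ρᵢσᵢ².
True-score variance = [13.7²·0.63 + 4.3²·0.70 + 19.4²·0.64] + 270.386 = 372.058 + 270.386 = 642.444.
Reliability = 642.444 / 852.926 = 0.753.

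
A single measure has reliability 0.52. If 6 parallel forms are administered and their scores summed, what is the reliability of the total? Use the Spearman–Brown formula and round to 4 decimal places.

0.8667

ρ_k = kρ / (1 + (k−1)ρ) = 6·0.52 / (1 + 5·0.52) = 3.120 / 3.600 = 0.8667.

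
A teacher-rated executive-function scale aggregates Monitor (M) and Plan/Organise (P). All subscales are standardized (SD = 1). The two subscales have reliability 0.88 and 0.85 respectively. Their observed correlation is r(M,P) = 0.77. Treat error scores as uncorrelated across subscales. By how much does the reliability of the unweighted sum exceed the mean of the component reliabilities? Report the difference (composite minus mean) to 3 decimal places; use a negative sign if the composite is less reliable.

0.059

Var(sum) = 2 + 1.54 = 3.54; true-score variance = 1.73 + 1.54 = 3.27; composite reliability = 0.9237.
Mean component reliability = 0.8650.
Difference = 0.9237 − 0.8650 = 0.059.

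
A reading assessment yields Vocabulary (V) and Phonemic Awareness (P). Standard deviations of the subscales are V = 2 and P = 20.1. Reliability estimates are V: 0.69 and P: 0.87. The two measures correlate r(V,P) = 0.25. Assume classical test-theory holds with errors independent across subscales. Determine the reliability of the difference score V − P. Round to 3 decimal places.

Var(V−P) = 2² + 20.1² − 2·2·20.1·0.25 = 408.01 − 20.1 = 387.91.
Because errors are independent across components, Cov(Tᵢ,Tⱼ) = Cov(Xᵢ,Xⱼ); the off-diagonal part of the true-score variance is the same as above.
True-score variance = [2²·0.69 + 20.1²·0.87] − 20.1 = 354.249 − 20.1 = 334.149.
Reliability = 334.149 / 387.91 = 0.861.

0.861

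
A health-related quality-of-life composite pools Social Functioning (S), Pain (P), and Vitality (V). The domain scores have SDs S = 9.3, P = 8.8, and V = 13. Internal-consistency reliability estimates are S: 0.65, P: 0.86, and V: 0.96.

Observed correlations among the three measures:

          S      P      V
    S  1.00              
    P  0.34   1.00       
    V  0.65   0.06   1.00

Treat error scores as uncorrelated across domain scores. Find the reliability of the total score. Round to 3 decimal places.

0.914

Var(S+P+V) = 9.3² + 8.8² + 13² + 2·[9.3·8.8·0.34 + 9.3·13·0.65 + 8.8·13·0.06] = 332.93 + 226.549 = 559.479.
With uncorrelated errors the cross-covariances are all true-score covariance, so they carry over unchanged; only the diagonal terms shrink to ρᵢσᵢ².
True-score variance = [9.3²·0.65 + 8.8²·0.86 + 13²·0.96] + 226.549 = 285.057 + 226.549 = 511.606.
Reliability = 511.606 / 559.479 = 0.914.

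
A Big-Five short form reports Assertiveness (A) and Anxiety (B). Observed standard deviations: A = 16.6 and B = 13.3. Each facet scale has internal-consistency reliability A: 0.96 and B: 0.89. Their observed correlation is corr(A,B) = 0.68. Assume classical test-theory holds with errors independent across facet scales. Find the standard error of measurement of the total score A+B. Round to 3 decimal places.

5.521

Var(total) = 452.45 + 300.261 = 752.711.
True-score variance = 421.97 + 300.261 = 722.231, so reliability = 0.9595.
Error variance = 752.711 − 722.231 = 30.4803; SEM = √30.4803 = 5.521.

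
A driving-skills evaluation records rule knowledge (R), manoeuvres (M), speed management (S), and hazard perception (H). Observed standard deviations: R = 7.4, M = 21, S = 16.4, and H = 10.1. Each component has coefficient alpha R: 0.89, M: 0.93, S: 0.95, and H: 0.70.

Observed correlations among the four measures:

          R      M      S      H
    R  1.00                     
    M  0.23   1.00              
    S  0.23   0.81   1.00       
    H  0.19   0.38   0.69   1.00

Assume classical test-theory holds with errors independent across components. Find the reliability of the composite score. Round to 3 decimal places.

0.959

Var(R+M+S+H) = 7.4² + 21² + 16.4² + 10.1² + 2·[7.4·21·0.23 + 7.4·16.4·0.23 + 7.4·10.1·0.19 + 21·16.4·0.81 + 21·10.1·0.38 + 16.4·10.1·0.69] = 866.73 + 1103.42 = 1970.15.
With uncorrelated errors the cross-covariances are all true-score covariance, so they carry over unchanged; only the diagonal terms shrink to ρᵢσᵢ².
True-score variance = [7.4²·0.89 + 21²·0.93 + 16.4²·0.95 + 10.1²·0.70] + 1103.42 = 785.785 + 1103.42 = 1889.2.
Reliability = 1889.2 / 1970.15 = 0.959.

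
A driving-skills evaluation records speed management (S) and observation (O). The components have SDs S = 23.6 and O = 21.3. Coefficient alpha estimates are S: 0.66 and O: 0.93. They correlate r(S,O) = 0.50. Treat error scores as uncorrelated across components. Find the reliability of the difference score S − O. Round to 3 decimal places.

0.565

Var(S−O) = 23.6² + 21.3² − 2·23.6·21.3·0.50 = 1010.65 − 502.68 = 507.97.
Under uncorrelated errors the observed covariances equal the true-score covariances, so only the own-variance terms attenuate.
True-score variance = [23.6²·0.66 + 21.3²·0.93] − 502.68 = 789.525 − 502.68 = 286.845.
Reliability = 286.845 / 507.97 = 0.565.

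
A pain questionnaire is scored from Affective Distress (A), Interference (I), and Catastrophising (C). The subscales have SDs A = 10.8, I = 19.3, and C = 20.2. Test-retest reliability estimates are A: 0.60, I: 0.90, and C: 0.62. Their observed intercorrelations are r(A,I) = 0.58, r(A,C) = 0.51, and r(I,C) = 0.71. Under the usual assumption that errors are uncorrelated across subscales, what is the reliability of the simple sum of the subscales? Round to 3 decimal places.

Var(A+I+C) = 10.8² + 19.3² + 20.2² + 2·[10.8·19.3·0.58 + 10.8·20.2·0.51 + 19.3·20.2·0.71] = 897.17 + 1017.91 = 1915.08.
With uncorrelated errors the cross-covariances are all true-score covariance, so they carry over unchanged; only the diagonal terms shrink to ρᵢσᵢ².
True-score variance = [10.8²·0.60 + 19.3²·0.90 + 20.2²·0.62] + 1017.91 = 658.21 + 1017.91 = 1676.12.
Reliability = 1676.12 / 1915.08 = 0.875.

0.875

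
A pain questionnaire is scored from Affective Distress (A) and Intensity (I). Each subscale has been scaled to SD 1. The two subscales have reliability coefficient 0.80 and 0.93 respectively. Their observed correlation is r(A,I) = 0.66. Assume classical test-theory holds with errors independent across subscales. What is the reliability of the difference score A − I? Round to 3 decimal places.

Var(A−I) = 1 + 1 − 2·0.66 = 2 − 1.32 = 0.68.
Because errors are independent across components, Cov(Tᵢ,Tⱼ) = Cov(Xᵢ,Xⱼ); the off-diagonal part of the true-score variance is the same as above.
True-score variance = [0.80 + 0.93] − 1.32 = 1.73 − 1.32 = 0.41.
Reliability = 0.41 / 0.68 = 0.603.

0.603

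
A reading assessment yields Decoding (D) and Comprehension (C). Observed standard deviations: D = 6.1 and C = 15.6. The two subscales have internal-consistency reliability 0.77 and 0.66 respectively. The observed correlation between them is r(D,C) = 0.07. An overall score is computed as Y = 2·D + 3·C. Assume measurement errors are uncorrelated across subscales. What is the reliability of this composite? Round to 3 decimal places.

0.678

Var(Y) = 2²·6.1² + 3²·15.6² + 2·[6·6.1·15.6·0.07] = 2339.08 + 79.9344 = 2419.01.
Because errors are independent across components, Cov(Tᵢ,Tⱼ) = Cov(Xᵢ,Xⱼ); the off-diagonal part of the true-score variance is the same as above.
True-score variance = [2²·6.1²·0.77 + 3²·15.6²·0.66] + 79.9344 = 1560.17 + 79.9344 = 1640.1.
Reliability = 1640.1 / 2419.01 = 0.678.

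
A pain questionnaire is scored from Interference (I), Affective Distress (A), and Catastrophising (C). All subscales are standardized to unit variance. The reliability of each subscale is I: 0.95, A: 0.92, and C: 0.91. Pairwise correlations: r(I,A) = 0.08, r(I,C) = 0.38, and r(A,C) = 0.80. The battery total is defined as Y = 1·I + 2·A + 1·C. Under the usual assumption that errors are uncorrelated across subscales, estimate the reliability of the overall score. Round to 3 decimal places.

Var(Y) = 1 + 2² + 1 + 2·[2·0.08 + 0.38 + 2·0.80] = 6 + 4.28 = 10.28.
Under uncorrelated errors the observed covariances equal the true-score covariances, so only the own-variance terms attenuate.
True-score variance = [0.95 + 2²·0.92 + 0.91] + 4.28 = 5.54 + 4.28 = 9.82.
Reliability = 9.82 / 10.28 = 0.955.

0.955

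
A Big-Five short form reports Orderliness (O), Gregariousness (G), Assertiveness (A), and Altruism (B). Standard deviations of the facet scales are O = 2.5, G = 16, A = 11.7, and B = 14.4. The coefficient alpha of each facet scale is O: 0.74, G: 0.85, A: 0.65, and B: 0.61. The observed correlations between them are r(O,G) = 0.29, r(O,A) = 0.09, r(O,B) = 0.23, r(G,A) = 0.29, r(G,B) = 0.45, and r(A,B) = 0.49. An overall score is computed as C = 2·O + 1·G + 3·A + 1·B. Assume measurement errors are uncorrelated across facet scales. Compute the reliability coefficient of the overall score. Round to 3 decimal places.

Var(C) = 2²·2.5² + 16² + 3²·11.7² + 14.4² + 2·[2·2.5·16·0.29 + 6·2.5·11.7·0.09 + 2·2.5·14.4·0.23 + 3·16·11.7·0.29 + 16·14.4·0.45 + 3·11.7·14.4·0.49] = 1720.37 + 1139.53 = 2859.9.
Because errors are independent across components, Cov(Tᵢ,Tⱼ) = Cov(Xᵢ,Xⱼ); the off-diagonal part of the true-score variance is the same as above.
True-score variance = [2²·2.5²·0.74 + 16²·0.85 + 3²·11.7²·0.65 + 14.4²·0.61] + 1139.53 = 1163.4 + 1139.53 = 2302.93.
Reliability = 2302.93 / 2859.9 = 0.805.

0.805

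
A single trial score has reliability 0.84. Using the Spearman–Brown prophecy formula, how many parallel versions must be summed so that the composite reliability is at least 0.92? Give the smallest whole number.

k ≥ ρ*(1−ρ₁)/(ρ₁(1−ρ*)) = 0.92·0.16 / (0.84·0.08) = 2.190.
Smallest integer k = 3.

3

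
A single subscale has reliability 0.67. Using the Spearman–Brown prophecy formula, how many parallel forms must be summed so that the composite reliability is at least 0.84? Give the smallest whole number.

3

k ≥ ρ*(1−ρ₁)/(ρ₁(1−ρ*)) = 0.84·0.33 / (0.67·0.16) = 2.586.
Smallest integer k = 3.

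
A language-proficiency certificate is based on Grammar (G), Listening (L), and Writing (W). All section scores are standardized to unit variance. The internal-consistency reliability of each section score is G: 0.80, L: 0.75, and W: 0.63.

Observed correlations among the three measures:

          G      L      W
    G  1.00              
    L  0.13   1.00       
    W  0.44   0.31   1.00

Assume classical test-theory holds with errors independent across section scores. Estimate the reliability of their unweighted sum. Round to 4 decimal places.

0.8277

Var(G+L+W) = 3 + 2·[0.13 + 0.44 + 0.31] = 3 + 1.76 = 4.76.
With uncorrelated errors the cross-covariances are all true-score covariance, so they carry over unchanged; only the diagonal terms shrink to ρᵢσᵢ².
True-score variance = [0.80 + 0.75 + 0.63] + 1.76 = 2.18 + 1.76 = 3.94.
Reliability = 3.94 / 4.76 = 0.8277.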